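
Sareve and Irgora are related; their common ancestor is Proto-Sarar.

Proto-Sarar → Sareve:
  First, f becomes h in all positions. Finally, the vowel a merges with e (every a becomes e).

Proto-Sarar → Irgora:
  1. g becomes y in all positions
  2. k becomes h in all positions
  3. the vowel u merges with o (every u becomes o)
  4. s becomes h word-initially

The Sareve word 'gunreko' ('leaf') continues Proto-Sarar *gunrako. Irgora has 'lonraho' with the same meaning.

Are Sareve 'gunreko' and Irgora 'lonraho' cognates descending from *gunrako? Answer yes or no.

no

Derive the expected Irgora reflex of *gunrako:
Irgora: start from *gunrako.
  rule 1 (unconditioned shift): gunrako → yunrako
  rule 2 (unconditioned shift): yunrako → yunraho
  rule 3 (vowel merger): yunraho → yonraho
  rule 4: no change — yonraho
  ⇒ Irgora yonraho
The regular Irgora reflex would be 'yonraho', but the attested form is 'lonraho'. The correspondence is irregular, so they are not cognates (the Irgora form has a different source).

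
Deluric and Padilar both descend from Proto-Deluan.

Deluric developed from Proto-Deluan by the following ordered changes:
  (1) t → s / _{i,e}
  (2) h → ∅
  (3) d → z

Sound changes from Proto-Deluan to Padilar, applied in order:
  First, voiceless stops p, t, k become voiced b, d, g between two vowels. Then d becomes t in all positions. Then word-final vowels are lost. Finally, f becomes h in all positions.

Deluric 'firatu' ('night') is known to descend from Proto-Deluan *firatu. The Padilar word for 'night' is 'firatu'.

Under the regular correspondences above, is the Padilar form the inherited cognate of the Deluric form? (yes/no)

Derive the expected Padilar reflex of *firatu:
Padilar: start from *firatu.
  rule 1 (intervocalic voicing): firatu → firadu
  rule 2 (unconditioned shift): firadu → firatu
  rule 3 (apocope): firatu → firat
  rule 4 (unconditioned shift): firat → hirat
  ⇒ Padilar hirat
The regular Padilar reflex would be 'hirat', but the attested form is 'firatu'. The correspondence is irregular, so they are not cognates (the Padilar form has a different source).

no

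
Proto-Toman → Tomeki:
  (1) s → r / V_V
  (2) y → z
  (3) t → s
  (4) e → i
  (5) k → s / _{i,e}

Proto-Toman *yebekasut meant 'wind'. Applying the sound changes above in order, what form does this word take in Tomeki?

Tomeki: *yebekasut
  yebekasut → yebekarut   [rhotacism]
  yebekarut → zebekarut   [unconditioned shift]
  zebekarut → zebekarus   [unconditioned shift]
  zebekarus → zibikarus   [vowel merger]
  zibikarus (rule 5 does not apply)
  giving Tomeki zibikarus.

zibikarus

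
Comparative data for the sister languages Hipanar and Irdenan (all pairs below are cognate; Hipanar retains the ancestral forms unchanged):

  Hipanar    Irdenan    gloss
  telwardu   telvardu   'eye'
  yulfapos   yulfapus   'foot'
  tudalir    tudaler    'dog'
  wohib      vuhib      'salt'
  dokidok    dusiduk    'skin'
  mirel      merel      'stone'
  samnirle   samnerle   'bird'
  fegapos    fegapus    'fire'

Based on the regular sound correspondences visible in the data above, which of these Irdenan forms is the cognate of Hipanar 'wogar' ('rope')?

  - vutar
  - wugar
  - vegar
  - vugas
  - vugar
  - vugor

wohib ~ vuhib — Hipanar w corresponds to Irdenan v word-initially before a back vowel.
yulfapos ~ yulfapus, wohib ~ vuhib — Hipanar o corresponds to Irdenan u after a consonant, before a consonant other than r, m, n, p, b, f, v.
Applying these to Hipanar 'wogar':
  wogar → vogar   (w→v word-initially before a back vowel)
  vogar → vugar   (o→u after a consonant, before a consonant other than r, m, n, p, b, f, v)
So the Irdenan cognate is 'vugar'.

vugar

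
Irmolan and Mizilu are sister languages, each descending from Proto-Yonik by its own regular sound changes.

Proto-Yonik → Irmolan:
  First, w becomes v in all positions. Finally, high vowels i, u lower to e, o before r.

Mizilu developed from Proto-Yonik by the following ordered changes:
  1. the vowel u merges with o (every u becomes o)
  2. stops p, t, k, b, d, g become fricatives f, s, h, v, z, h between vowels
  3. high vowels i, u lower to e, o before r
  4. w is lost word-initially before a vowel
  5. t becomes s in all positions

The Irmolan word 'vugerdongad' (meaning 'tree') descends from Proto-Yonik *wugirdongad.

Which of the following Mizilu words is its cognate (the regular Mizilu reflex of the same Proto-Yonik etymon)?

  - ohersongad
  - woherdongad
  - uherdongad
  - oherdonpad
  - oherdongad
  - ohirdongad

oherdongad

Mizilu: *wugirdongad
  wugirdongad → wogirdongad   [vowel merger]
  wogirdongad → wohirdongad   [intervocalic lenition]
  wohirdongad → woherdongad   [pre-rhotic lowering]
  woherdongad → oherdongad   [glide loss]
  oherdongad (rule 5 does not apply)
  giving Mizilu oherdongad.
Among the options, 'oherdongad' alone shows every Mizilu change applied in order.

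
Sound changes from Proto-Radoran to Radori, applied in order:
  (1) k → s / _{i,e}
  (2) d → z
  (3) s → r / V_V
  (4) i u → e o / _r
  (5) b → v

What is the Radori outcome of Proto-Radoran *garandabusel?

Radori: *garandabusel > garanzabusel > garanzaburel > garanzaborel > garanzavorel  (by unconditioned shift, rhotacism, pre-rhotic lowering, unconditioned shift)

garanzavorel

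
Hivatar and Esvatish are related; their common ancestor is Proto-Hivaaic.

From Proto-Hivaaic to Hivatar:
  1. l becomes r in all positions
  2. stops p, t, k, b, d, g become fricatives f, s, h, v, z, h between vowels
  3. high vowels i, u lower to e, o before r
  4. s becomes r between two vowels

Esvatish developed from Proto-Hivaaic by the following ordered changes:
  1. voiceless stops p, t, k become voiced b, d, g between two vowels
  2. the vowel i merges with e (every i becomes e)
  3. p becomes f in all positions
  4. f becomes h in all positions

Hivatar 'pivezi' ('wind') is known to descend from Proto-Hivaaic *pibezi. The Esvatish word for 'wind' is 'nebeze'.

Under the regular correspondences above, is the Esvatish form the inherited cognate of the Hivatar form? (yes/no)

Derive the expected Esvatish reflex of *pibezi:
Esvatish: *pibezi > pebeze > febeze > hebeze  (by vowel merger, unconditioned shift, unconditioned shift)
The regular Esvatish reflex would be 'hebeze', but the attested form is 'nebeze'. The correspondence is irregular, so they are not cognates (the Esvatish form has a different source).

no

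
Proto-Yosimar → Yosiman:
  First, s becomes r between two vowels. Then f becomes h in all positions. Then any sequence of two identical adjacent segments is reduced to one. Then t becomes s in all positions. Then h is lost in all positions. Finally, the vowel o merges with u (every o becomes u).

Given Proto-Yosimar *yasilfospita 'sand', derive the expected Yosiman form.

yariluspisa

Yosiman: *yasilfospita
  yasilfospita → yarilfospita   [rhotacism]
  yarilfospita → yarilhospita   [unconditioned shift]
  yarilhospita (rule 3 does not apply)
  yarilhospita → yarilhospisa   [unconditioned shift]
  yarilhospisa → yarilospisa   [h-loss]
  yarilospisa → yariluspisa   [vowel merger]
  giving Yosiman yariluspisa.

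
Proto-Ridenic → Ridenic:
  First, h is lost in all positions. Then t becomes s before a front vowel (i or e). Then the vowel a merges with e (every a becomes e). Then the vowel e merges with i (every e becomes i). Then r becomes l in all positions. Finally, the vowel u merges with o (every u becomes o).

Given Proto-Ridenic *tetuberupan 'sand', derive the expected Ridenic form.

sitobilopin

Ridenic: *tetuberupan > setuberupan > setuberupen > situbirupin > situbilupin > sitobilopin  (by palatalisation, vowel merger, vowel merger, unconditioned shift, vowel merger)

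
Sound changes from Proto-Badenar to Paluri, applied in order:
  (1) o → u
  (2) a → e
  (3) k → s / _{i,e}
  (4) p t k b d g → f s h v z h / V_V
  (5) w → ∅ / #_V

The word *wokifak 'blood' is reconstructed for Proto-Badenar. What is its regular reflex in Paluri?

Paluri: *wokifak
  wokifak → wukifak   [vowel merger]
  wukifak → wukifek   [vowel merger]
  wukifek → wusifek   [palatalisation]
  wusifek (rule 4 does not apply)
  wusifek → usifek   [glide loss]
  giving Paluri usifek.

usifek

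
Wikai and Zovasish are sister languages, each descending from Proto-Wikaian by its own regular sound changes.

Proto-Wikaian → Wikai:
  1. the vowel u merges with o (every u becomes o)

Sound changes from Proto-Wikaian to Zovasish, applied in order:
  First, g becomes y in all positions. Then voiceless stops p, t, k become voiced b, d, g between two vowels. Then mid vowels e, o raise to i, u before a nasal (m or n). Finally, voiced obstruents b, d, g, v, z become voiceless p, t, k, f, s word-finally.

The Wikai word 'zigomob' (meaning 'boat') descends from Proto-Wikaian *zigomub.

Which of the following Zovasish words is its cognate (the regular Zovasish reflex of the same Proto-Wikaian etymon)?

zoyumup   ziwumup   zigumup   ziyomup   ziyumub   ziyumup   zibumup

Zovasish: *zigomub
  zigomub → ziyomub   [unconditioned shift]
  ziyomub (rule 2 does not apply)
  ziyomub → ziyumub   [pre-nasal raising]
  ziyumub → ziyumup   [final devoicing]
  giving Zovasish ziyumup.

ziyumup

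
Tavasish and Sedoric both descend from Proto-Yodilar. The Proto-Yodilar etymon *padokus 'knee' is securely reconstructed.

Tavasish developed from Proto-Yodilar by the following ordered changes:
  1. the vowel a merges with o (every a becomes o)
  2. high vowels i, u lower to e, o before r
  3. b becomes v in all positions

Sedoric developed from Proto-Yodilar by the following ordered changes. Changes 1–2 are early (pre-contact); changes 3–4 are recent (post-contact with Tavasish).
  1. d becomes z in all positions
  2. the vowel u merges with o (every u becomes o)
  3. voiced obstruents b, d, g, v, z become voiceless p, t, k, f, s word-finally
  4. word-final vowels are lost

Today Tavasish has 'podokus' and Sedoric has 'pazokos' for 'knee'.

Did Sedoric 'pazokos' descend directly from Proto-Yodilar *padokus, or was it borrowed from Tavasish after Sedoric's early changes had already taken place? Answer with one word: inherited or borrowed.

If inherited, *padokus would pass through all of Sedoric's changes:
Sedoric: *padokus
  padokus → pazokus   [unconditioned shift]
  pazokus → pazokos   [vowel merger]
  pazokos (rule 3 does not apply)
  pazokos (rule 4 does not apply)
  giving Sedoric pazokos.
If borrowed from Tavasish 'podokus' after the early changes, it would undergo only the recent ones:
  rule 3 (final devoicing): no change (podokus)
  rule 4 (apocope): no change (podokus)
  ⇒ as a loan: podokus
Sedoric 'pazokos' matches the inherited outcome exactly, so it is an inherited cognate, not a loan.

inherited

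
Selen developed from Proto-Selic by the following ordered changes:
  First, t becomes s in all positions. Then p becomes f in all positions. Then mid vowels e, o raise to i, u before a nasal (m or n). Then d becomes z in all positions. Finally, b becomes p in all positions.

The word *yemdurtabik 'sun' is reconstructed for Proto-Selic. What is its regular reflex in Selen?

yimzursapik

Selen: *yemdurtabik > yemdursabik > yimdursabik > yimzursabik > yimzursapik  (by unconditioned shift, pre-nasal raising, unconditioned shift, unconditioned shift)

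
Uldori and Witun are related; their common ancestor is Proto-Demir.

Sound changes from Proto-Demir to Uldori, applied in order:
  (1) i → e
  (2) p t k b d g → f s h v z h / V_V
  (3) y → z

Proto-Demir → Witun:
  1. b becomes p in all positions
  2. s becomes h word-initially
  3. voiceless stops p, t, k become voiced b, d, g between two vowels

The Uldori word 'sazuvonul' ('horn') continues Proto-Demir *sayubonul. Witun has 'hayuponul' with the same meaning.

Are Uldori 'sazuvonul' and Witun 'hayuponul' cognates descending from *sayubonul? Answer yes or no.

Derive the expected Witun reflex of *sayubonul:
Witun: start from *sayubonul.
  rule 1 (unconditioned shift): sayubonul → sayuponul
  rule 2 (debuccalisation): sayuponul → hayuponul
  rule 3 (intervocalic voicing): hayuponul → hayubonul
  ⇒ Witun hayubonul
The regular Witun reflex would be 'hayubonul', but the attested form is 'hayuponul'. The correspondence is irregular, so they are not cognates (the Witun form has a different source).

no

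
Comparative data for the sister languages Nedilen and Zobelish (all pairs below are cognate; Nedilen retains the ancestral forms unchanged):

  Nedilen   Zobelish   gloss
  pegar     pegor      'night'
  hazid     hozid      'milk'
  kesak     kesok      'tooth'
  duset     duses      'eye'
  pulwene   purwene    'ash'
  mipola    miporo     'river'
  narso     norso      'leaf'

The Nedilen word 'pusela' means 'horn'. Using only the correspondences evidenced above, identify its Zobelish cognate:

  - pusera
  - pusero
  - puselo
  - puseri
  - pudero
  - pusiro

mipola ~ miporo — Nedilen l corresponds to Zobelish r between vowels (before a back vowel).
mipola ~ miporo — Nedilen a corresponds to Zobelish o word-finally.
Applying these to Nedilen 'pusela':
  pusela → pusera   (l→r between vowels (before a back vowel))
  pusera → pusero   (a→o word-finally)
So the Zobelish cognate is 'pusero'.

pusero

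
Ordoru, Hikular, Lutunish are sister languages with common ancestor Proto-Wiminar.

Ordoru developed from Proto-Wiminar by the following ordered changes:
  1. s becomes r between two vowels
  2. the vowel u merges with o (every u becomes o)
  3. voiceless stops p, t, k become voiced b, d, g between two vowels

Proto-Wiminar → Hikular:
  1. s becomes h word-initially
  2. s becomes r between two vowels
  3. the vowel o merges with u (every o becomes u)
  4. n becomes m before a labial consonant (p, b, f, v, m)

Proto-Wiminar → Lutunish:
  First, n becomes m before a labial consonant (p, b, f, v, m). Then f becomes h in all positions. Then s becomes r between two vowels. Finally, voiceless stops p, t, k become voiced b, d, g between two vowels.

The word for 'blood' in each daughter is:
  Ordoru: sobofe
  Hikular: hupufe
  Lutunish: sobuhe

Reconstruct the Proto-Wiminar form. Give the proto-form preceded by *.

Position 5: Ordoru has f, Hikular has f, Lutunish has h. Ordoru preserves f here (none of its changes turn any other segment into f), so the proto-segment is *f.
Position 1: Ordoru has s, Hikular has h, Lutunish has s. Ordoru preserves s here (none of its changes turn any other segment into s), so the proto-segment is *s.
This points to *sopufe. Verify forward in each daughter:
Ordoru: start from *sopufe.
  rule 1: no change — sopufe
  rule 2 (vowel merger): sopufe → sopofe
  rule 3 (intervocalic voicing): sopofe → sobofe
  ⇒ Ordoru sobofe
Hikular: *sopufe > hopufe > hupufe  (by debuccalisation, vowel merger)
Lutunish: *sopufe > sopuhe > sobuhe  (by unconditioned shift, intervocalic voicing)
Only *sopufe yields all of Ordoru sobofe, Hikular hupufe, Lutunish sobuhe.

*sopufe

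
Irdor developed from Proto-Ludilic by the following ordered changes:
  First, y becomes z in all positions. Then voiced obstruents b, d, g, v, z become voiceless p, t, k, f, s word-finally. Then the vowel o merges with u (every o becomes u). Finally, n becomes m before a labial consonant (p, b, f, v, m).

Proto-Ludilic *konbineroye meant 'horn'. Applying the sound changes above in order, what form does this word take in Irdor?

Irdor: *konbineroye > konbineroze > kunbineruze > kumbineruze  (by unconditioned shift, vowel merger, nasal place assimilation)

kumbineruze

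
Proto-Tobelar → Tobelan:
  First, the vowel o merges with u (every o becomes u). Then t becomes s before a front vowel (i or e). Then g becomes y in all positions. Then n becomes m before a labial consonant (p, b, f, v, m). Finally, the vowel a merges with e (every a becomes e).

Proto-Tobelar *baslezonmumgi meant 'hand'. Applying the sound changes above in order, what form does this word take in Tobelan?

Tobelan: *baslezonmumgi > baslezunmumgi > baslezunmumyi > baslezummumyi > beslezummumyi  (by vowel merger, unconditioned shift, nasal place assimilation, vowel merger)

beslezummumyi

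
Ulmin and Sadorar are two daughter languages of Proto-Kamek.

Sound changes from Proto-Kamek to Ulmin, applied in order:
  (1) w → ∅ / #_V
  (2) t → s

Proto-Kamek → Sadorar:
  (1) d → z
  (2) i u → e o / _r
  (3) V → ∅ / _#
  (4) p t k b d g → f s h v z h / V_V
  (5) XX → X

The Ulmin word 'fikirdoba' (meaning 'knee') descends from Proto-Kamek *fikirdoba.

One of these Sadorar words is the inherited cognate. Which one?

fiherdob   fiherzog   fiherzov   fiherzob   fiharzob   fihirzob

Sadorar: *fikirdoba
  fikirdoba → fikirzoba   [unconditioned shift]
  fikirzoba → fikerzoba   [pre-rhotic lowering]
  fikerzoba → fikerzob   [apocope]
  fikerzob → fiherzob   [intervocalic lenition]
  fiherzob (rule 5 does not apply)
  giving Sadorar fiherzob.

fiherzob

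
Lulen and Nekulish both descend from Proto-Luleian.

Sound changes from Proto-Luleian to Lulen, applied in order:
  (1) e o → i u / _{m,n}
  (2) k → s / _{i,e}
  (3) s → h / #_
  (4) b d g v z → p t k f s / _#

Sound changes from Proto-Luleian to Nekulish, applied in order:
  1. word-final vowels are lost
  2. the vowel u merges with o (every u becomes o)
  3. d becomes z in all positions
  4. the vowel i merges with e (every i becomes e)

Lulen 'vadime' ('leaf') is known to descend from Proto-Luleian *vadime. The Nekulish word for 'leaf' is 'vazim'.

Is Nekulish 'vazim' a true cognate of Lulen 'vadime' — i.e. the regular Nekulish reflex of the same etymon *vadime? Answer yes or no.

Derive the expected Nekulish reflex of *vadime:
Nekulish: *vadime > vadim > vazim > vazem  (by apocope, unconditioned shift, vowel merger)
The regular Nekulish reflex would be 'vazem', but the attested form is 'vazim'. The correspondence is irregular, so they are not cognates (the Nekulish form has a different source).

no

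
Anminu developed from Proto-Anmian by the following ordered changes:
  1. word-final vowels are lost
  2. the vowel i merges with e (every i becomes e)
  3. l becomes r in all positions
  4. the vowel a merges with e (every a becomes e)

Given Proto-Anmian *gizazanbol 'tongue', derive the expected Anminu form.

gezezenbor

Anminu: *gizazanbol > gezazanbol > gezazanbor > gezezenbor  (by vowel merger, unconditioned shift, vowel merger)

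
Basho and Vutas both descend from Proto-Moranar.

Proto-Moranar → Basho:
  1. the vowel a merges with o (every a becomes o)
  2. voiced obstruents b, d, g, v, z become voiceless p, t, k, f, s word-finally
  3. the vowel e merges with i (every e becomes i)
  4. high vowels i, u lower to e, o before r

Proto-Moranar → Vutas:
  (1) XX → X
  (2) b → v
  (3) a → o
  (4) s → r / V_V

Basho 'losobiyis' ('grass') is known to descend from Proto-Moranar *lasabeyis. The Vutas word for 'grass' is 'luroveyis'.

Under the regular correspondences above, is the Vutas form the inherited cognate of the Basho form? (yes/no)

no

Derive the expected Vutas reflex of *lasabeyis:
Vutas: start from *lasabeyis.
  rule 1: no change — lasabeyis
  rule 2 (unconditioned shift): lasabeyis → lasaveyis
  rule 3 (vowel merger): lasaveyis → losoveyis
  rule 4 (rhotacism): losoveyis → loroveyis
  ⇒ Vutas loroveyis
The regular Vutas reflex would be 'loroveyis', but the attested form is 'luroveyis'. The correspondence is irregular, so they are not cognates (the Vutas form has a different source).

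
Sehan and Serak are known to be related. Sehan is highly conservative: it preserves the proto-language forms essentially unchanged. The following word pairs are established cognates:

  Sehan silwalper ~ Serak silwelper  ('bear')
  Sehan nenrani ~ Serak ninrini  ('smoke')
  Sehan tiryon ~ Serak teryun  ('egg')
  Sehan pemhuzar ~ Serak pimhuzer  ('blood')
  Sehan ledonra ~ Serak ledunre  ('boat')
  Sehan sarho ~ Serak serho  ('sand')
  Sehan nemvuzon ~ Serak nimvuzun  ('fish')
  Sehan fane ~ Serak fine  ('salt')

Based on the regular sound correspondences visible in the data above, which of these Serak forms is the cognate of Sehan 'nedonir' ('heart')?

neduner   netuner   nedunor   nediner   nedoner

tiryon ~ teryun, ledonra ~ ledunre — Sehan o corresponds to Serak u after a consonant, before a nasal.
tiryon ~ teryun — Sehan i corresponds to Serak e after a consonant, before r.
Applying these to Sehan 'nedonir':
  nedonir → nedunir   (o→u after a consonant, before a nasal)
  nedunir → neduner   (i→e after a consonant, before r)
So the Serak cognate is 'neduner'.

neduner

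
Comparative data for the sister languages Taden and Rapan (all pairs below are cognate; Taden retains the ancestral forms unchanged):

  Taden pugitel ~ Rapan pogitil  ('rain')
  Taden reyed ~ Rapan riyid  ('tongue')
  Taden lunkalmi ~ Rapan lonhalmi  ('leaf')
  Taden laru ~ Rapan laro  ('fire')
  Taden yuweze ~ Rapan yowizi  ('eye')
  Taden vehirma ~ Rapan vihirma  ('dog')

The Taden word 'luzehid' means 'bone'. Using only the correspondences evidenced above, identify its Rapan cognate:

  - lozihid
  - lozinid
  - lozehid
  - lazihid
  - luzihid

pugitel ~ pogitil, yuweze ~ yowizi — Taden u corresponds to Rapan o after a consonant, before a consonant other than r, m, n, p, b, f, v.
pugitel ~ pogitil, reyed ~ riyid — Taden e corresponds to Rapan i after a consonant, before a consonant other than r, m, n, p, b, f, v.
Applying these to Taden 'luzehid':
  luzehid → lozehid   (u→o after a consonant, before a consonant other than r, m, n, p, b, f, v)
  lozehid → lozihid   (e→i after a consonant, before a consonant other than r, m, n, p, b, f, v)
So the Rapan cognate is 'lozihid'.

lozihid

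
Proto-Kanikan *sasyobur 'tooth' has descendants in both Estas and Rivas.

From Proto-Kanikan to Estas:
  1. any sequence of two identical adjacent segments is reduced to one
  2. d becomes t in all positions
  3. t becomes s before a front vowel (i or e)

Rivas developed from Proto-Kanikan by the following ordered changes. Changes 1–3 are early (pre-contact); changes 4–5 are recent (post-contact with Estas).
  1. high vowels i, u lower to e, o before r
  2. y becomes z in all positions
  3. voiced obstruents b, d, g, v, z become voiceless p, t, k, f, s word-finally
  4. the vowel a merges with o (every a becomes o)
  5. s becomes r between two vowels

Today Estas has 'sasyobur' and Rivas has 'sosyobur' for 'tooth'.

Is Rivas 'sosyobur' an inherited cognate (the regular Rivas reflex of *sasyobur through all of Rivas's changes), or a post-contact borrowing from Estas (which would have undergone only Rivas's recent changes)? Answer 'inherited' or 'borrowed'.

If inherited, *sasyobur would pass through all of Rivas's changes:
Rivas: *sasyobur > sasyobor > saszobor > soszobor  (by pre-rhotic lowering, unconditioned shift, vowel merger)
If borrowed from Estas 'sasyobur' after the early changes, it would undergo only the recent ones:
  rule 4 (vowel merger): sasyobur → sosyobur
  rule 5 (rhotacism): no change (sosyobur)
  ⇒ as a loan: sosyobur
Rivas 'sosyobur' matches the loan outcome 'sosyobur', not the inherited 'soszobor' — it skipped the early Rivas changes, so it was borrowed from Estas.

borrowed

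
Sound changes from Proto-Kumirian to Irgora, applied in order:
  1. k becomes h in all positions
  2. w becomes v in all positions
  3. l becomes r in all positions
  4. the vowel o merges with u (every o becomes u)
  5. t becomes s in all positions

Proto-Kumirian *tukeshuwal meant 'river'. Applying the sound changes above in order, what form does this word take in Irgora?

suheshuvar

Irgora: *tukeshuwal
  tukeshuwal → tuheshuwal   [unconditioned shift]
  tuheshuwal → tuheshuval   [unconditioned shift]
  tuheshuval → tuheshuvar   [unconditioned shift]
  tuheshuvar (rule 4 does not apply)
  tuheshuvar → suheshuvar   [unconditioned shift]
  giving Irgora suheshuvar.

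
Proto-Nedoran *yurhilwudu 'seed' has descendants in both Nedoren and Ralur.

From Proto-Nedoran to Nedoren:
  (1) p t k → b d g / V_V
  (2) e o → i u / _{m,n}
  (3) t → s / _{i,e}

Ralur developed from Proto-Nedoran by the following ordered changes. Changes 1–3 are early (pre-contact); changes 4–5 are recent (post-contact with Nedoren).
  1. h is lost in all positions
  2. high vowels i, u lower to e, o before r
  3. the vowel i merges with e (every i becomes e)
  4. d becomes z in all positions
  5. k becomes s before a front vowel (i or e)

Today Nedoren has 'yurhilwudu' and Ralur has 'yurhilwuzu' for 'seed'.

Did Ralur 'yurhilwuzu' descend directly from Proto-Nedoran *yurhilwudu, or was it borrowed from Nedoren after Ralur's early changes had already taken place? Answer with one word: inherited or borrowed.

If inherited, *yurhilwudu would pass through all of Ralur's changes:
Ralur: *yurhilwudu
  yurhilwudu → yurilwudu   [h-loss]
  yurilwudu → yorilwudu   [pre-rhotic lowering]
  yorilwudu → yorelwudu   [vowel merger]
  yorelwudu → yorelwuzu   [unconditioned shift]
  yorelwuzu (rule 5 does not apply)
  giving Ralur yorelwuzu.
If borrowed from Nedoren 'yurhilwudu' after the early changes, it would undergo only the recent ones:
  rule 4 (unconditioned shift): yurhilwudu → yurhilwuzu
  rule 5 (palatalisation): no change (yurhilwuzu)
  ⇒ as a loan: yurhilwuzu
Ralur 'yurhilwuzu' matches the loan outcome 'yurhilwuzu', not the inherited 'yorelwuzu' — it skipped the early Ralur changes, so it was borrowed from Nedoren.

borrowed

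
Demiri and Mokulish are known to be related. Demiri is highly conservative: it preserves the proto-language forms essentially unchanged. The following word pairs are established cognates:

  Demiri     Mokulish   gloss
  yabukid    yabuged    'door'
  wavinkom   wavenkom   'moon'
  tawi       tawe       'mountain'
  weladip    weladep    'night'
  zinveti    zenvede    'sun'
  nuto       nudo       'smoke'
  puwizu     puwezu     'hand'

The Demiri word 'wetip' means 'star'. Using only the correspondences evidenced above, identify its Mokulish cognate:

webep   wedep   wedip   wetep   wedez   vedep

zinveti ~ zenvede — Demiri t corresponds to Mokulish d between vowels (before a front vowel).
weladip ~ weladep — Demiri i corresponds to Mokulish e after a consonant, before a labial obstruent.
Applying these to Demiri 'wetip':
  wetip → wedip   (t→d between vowels (before a front vowel))
  wedip → wedep   (i→e after a consonant, before a labial obstruent)
So the Mokulish cognate is 'wedep'.

wedep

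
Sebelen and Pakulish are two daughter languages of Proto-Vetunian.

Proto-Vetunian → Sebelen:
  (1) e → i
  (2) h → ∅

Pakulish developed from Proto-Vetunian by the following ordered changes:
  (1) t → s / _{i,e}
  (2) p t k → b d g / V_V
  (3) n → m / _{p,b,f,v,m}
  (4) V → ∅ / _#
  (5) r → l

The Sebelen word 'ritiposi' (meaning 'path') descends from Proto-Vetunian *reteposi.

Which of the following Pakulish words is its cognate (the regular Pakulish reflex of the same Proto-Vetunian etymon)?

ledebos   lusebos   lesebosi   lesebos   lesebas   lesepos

Pakulish: start from *reteposi.
  rule 1 (palatalisation): reteposi → reseposi
  rule 2 (intervocalic voicing): reseposi → resebosi
  rule 3: no change — resebosi
  rule 4 (apocope): resebosi → resebos
  rule 5 (unconditioned shift): resebos → lesebos
  ⇒ Pakulish lesebos
The other candidates each miss or misapply at least one Pakulish change.

lesebos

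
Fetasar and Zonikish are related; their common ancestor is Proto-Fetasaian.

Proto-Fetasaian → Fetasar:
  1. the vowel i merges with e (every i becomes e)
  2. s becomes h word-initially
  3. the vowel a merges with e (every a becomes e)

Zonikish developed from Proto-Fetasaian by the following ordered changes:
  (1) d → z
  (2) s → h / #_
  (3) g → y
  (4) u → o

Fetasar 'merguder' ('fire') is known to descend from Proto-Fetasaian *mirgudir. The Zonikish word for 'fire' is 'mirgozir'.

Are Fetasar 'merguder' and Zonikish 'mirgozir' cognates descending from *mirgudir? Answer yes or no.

no

Derive the expected Zonikish reflex of *mirgudir:
Zonikish: *mirgudir
  mirgudir → mirguzir   [unconditioned shift]
  mirguzir (rule 2 does not apply)
  mirguzir → miryuzir   [unconditioned shift]
  miryuzir → miryozir   [vowel merger]
  giving Zonikish miryozir.
The regular Zonikish reflex would be 'miryozir', but the attested form is 'mirgozir'. The correspondence is irregular, so they are not cognates (the Zonikish form has a different source).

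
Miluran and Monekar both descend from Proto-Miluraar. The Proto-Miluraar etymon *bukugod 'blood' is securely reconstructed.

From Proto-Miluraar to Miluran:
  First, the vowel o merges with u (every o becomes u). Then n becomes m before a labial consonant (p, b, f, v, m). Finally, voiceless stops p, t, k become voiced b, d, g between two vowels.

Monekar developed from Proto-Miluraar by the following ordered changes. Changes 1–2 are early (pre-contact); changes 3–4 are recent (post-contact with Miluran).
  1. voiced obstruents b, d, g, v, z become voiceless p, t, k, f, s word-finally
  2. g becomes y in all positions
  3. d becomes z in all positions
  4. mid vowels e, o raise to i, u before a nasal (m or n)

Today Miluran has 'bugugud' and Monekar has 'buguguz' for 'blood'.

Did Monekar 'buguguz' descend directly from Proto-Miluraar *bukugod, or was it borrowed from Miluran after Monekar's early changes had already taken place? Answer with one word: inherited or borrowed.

If inherited, *bukugod would pass through all of Monekar's changes:
Monekar: *bukugod > bukugot > bukuyot  (by final devoicing, unconditioned shift)
If borrowed from Miluran 'bugugud' after the early changes, it would undergo only the recent ones:
  rule 3 (unconditioned shift): bugugud → buguguz
  rule 4 (pre-nasal raising): no change (buguguz)
  ⇒ as a loan: buguguz
Monekar 'buguguz' matches the loan outcome 'buguguz', not the inherited 'bukuyot' — it skipped the early Monekar changes, so it was borrowed from Miluran.

borrowed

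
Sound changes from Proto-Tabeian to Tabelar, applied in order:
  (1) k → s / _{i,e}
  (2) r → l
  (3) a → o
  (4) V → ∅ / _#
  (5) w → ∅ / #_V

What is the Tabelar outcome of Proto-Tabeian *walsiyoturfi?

Tabelar: *walsiyoturfi > walsiyotulfi > wolsiyotulfi > wolsiyotulf > olsiyotulf  (by unconditioned shift, vowel merger, apocope, glide loss)

olsiyotulf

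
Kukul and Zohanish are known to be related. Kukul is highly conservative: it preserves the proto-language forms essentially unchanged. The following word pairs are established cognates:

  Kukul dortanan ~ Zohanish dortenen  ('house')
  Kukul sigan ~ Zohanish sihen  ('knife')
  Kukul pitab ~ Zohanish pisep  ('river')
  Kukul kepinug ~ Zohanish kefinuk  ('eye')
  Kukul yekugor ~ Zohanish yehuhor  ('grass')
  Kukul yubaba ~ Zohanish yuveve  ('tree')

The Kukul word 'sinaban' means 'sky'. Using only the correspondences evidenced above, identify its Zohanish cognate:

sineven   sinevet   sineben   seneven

pitab ~ pisep, yubaba ~ yuveve — Kukul a corresponds to Zohanish e after a consonant, before a labial obstruent.
yubaba ~ yuveve — Kukul b corresponds to Zohanish v between vowels (before a back vowel).
dortanan ~ dortenen, sigan ~ sihen — Kukul a corresponds to Zohanish e after a consonant, before a nasal.
Applying these to Kukul 'sinaban':
  sinaban → sineban   (a→e after a consonant, before a labial obstruent)
  sineban → sinevan   (b→v between vowels (before a back vowel))
  sinevan → sineven   (a→e after a consonant, before a nasal)
So the Zohanish cognate is 'sineven'.

sineven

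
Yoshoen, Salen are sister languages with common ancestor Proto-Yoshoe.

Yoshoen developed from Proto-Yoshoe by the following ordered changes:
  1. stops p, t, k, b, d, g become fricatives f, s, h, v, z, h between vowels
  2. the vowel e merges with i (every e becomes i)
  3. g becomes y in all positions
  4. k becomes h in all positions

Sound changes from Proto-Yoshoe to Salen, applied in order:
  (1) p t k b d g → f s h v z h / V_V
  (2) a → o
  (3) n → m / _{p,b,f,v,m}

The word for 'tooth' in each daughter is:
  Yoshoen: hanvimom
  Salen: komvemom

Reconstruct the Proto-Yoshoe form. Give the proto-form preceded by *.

*kanvemom

Position 3: Yoshoen has n, Salen has m. Yoshoen preserves n here (none of its changes turn any other segment into n), so the proto-segment is *n.
Position 1: Yoshoen has h, Salen has k. Salen preserves k here (none of its changes turn any other segment into k), so the proto-segment is *k.
Position 5: Yoshoen has i, Salen has e. Salen preserves e here (none of its changes turn any other segment into e), so the proto-segment is *e.
Continuing position by position gives *kanvemom; check it forward:
Yoshoen: *kanvemom > kanvimom > hanvimom  (by vowel merger, unconditioned shift)
Salen: start from *kanvemom.
  rule 1: no change — kanvemom
  rule 2 (vowel merger): kanvemom → konvemom
  rule 3 (nasal place assimilation): konvemom → komvemom
  ⇒ Salen komvemom
Only *kanvemom yields all of Yoshoen hanvimom, Salen komvemom.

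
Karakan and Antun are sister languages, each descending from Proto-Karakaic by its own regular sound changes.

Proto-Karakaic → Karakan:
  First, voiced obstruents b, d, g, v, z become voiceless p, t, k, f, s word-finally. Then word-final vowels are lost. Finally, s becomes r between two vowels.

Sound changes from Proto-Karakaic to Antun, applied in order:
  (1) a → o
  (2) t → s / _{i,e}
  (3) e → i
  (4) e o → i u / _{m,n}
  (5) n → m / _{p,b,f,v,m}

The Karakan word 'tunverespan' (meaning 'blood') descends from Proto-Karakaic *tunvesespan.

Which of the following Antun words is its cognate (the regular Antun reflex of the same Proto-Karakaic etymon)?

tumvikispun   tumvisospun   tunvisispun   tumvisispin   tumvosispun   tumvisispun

tumvisispun

Antun: *tunvesespan
  tunvesespan → tunvesespon   [vowel merger]
  tunvesespon (rule 2 does not apply)
  tunvesespon → tunvisispon   [vowel merger]
  tunvisispon → tunvisispun   [pre-nasal raising]
  tunvisispun → tumvisispun   [nasal place assimilation]
  giving Antun tumvisispun.
Among the options, 'tumvisispun' alone shows every Antun change applied in order.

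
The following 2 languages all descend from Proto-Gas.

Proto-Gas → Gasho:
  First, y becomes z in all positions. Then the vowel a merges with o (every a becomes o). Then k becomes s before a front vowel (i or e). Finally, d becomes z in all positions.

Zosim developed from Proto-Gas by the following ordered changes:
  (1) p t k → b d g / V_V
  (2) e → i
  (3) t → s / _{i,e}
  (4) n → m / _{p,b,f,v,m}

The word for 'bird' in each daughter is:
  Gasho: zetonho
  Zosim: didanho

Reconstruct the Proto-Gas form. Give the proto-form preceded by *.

*detanho

Position 4: Gasho has o, Zosim has a. Zosim preserves a here (none of its changes turn any other segment into a), so the proto-segment is *a.
Position 3: Gasho has t, Zosim has d. Gasho preserves t here (none of its changes turn any other segment into t), so the proto-segment is *t.
This points to *detanho. Verify forward in each daughter:
Gasho: start from *detanho.
  rule 1: no change — detanho
  rule 2 (vowel merger): detanho → detonho
  rule 3: no change — detonho
  rule 4 (unconditioned shift): detonho → zetonho
  ⇒ Gasho zetonho
Zosim: *detanho > dedanho > didanho  (by intervocalic voicing, vowel merger)
No other proto-form is consistent with every reflex, so the reconstruction is *detanho.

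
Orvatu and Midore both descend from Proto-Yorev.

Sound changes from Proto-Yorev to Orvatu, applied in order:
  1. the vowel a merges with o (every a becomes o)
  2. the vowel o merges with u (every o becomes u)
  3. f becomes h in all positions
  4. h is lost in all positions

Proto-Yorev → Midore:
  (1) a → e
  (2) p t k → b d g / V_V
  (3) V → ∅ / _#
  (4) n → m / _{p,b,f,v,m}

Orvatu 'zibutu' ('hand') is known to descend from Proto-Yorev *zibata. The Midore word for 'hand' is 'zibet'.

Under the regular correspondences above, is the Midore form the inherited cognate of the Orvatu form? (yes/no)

no

Derive the expected Midore reflex of *zibata:
Midore: *zibata > zibete > zibede > zibed  (by vowel merger, intervocalic voicing, apocope)
The regular Midore reflex would be 'zibed', but the attested form is 'zibet'. The correspondence is irregular, so they are not cognates (the Midore form has a different source).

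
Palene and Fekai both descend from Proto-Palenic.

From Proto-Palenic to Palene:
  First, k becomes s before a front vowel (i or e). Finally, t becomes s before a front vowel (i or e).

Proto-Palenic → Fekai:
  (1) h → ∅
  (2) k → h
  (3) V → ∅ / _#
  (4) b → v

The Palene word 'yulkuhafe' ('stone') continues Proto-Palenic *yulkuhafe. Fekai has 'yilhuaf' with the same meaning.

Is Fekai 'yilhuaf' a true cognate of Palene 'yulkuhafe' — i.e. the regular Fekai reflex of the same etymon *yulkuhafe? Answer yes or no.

Derive the expected Fekai reflex of *yulkuhafe:
Fekai: *yulkuhafe > yulkuafe > yulhuafe > yulhuaf  (by h-loss, unconditioned shift, apocope)
The regular Fekai reflex would be 'yulhuaf', but the attested form is 'yilhuaf'. The correspondence is irregular, so they are not cognates (the Fekai form has a different source).

no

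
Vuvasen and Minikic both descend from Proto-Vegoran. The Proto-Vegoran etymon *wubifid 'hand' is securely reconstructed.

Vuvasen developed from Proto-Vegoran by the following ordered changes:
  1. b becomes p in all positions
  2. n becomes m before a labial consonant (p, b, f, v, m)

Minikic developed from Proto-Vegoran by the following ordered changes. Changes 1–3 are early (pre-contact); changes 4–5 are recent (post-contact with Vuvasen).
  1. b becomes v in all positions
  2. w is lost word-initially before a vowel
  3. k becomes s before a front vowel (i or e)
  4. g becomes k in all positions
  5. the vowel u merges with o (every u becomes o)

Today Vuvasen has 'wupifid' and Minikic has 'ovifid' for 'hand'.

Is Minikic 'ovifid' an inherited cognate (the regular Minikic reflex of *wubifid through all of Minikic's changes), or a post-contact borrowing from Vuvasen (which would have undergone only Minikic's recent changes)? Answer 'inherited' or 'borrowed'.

inherited

If inherited, *wubifid would pass through all of Minikic's changes:
Minikic: *wubifid
  wubifid → wuvifid   [unconditioned shift]
  wuvifid → uvifid   [glide loss]
  uvifid (rule 3 does not apply)
  uvifid (rule 4 does not apply)
  uvifid → ovifid   [vowel merger]
  giving Minikic ovifid.
If borrowed from Vuvasen 'wupifid' after the early changes, it would undergo only the recent ones:
  rule 4 (unconditioned shift): no change (wupifid)
  rule 5 (vowel merger): wupifid → wopifid
  ⇒ as a loan: wopifid
Minikic 'ovifid' matches the inherited outcome exactly, so it is an inherited cognate, not a loan.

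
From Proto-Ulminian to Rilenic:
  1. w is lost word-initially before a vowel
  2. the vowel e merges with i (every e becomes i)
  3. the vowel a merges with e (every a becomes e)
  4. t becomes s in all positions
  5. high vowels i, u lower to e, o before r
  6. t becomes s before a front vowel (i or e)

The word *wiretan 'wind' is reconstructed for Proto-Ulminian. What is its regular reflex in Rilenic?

Rilenic: *wiretan
  wiretan → iretan   [glide loss]
  iretan → iritan   [vowel merger]
  iritan → iriten   [vowel merger]
  iriten → irisen   [unconditioned shift]
  irisen → erisen   [pre-rhotic lowering]
  erisen (rule 6 does not apply)
  giving Rilenic erisen.

erisen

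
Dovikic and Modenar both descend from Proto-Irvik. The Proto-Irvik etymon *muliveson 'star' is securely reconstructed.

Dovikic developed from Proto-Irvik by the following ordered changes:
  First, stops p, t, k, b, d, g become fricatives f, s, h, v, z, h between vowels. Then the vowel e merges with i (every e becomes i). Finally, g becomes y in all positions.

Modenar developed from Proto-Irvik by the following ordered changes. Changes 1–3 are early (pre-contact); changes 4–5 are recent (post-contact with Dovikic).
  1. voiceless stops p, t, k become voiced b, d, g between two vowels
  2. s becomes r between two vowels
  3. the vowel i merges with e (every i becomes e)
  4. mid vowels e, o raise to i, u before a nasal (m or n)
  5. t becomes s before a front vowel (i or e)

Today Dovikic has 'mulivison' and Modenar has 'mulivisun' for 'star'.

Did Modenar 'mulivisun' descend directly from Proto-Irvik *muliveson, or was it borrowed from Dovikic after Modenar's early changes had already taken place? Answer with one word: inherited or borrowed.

borrowed

If inherited, *muliveson would pass through all of Modenar's changes:
Modenar: *muliveson
  muliveson (rule 1 does not apply)
  muliveson → muliveron   [rhotacism]
  muliveron → muleveron   [vowel merger]
  muleveron → muleverun   [pre-nasal raising]
  muleverun (rule 5 does not apply)
  giving Modenar muleverun.
If borrowed from Dovikic 'mulivison' after the early changes, it would undergo only the recent ones:
  rule 4 (pre-nasal raising): mulivison → mulivisun
  rule 5 (palatalisation): no change (mulivisun)
  ⇒ as a loan: mulivisun
Modenar 'mulivisun' matches the loan outcome 'mulivisun', not the inherited 'muleverun' — it skipped the early Modenar changes, so it was borrowed from Dovikic.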